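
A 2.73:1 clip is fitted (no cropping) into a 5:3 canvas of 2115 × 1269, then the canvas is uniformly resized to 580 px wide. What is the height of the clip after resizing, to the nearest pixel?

212 px

In the 2115×1269 frame the clip fills the width: height = 2115 / 2.730 ≈ 774.73 px.
Resizing to 580 px wide multiplies everything by 0.2742: 774.73 → 212.45 px.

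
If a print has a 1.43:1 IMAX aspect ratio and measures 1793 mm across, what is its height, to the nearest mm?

1793 / 1.430 = 1253.85.

1254 mm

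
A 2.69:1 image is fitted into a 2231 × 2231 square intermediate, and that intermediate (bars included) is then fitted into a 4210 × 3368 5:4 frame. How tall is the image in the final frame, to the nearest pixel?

2.69:1 in 2231×2231: fills the width, so the image is 2231.00 × 829.37.
Second fit — the square canvas into 4210×3368 spans the height: 3368.00 × 3368.00 (×1.5096 from 2231×2231).
Applying the same ×1.5096: 829.37 → 1252.04.

1252 px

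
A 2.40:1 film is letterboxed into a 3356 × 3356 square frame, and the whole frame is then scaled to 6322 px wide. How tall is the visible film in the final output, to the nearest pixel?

2634 px

In the 3356×3356 frame the film fills the width: height = 3356 / 2.400 ≈ 1398.33 px.
Scaling 3356 → 6322 is ×1.8838, so the height becomes 1398.33 × 1.8838 ≈ 2634.17 px.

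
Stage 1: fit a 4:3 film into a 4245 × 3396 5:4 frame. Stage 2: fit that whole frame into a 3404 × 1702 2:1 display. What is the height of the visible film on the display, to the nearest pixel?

First fit — 4:3 into 4245×3396 spans the width: 4245.00 × 3183.75.
The 5:4 canvas is height-limited in 3404×1702, giving 2127.50 × 1702.00; scale factor 0.5012.
So the film's height is 3183.75 × 0.5012 ≈ 1595.62.

1596 px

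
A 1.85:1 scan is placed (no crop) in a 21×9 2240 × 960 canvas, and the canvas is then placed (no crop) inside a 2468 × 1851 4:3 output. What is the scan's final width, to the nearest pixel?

1957 px

First fit — 1.85:1 into 2240×960 spans the height: 1776.00 × 960.00.
21×9 in 2468×1851: fills the width, so the intermediate becomes 2468.00 × 1057.71 — a scale of ×1.1018.
So the scan's width is 1776.00 × 1.1018 ≈ 1956.77.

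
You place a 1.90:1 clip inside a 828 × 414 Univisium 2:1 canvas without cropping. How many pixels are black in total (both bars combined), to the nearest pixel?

1.90:1 is narrower than Univisium 2:1, so it spans the full height.
Content width = 414 × 1.900 ≈ 786.6000 px.
828 − 786.6000 = 41.4000 px of bars.
Across the 414-px span: 41.4000 × 414 ≈ 17140 px.

17140 pixels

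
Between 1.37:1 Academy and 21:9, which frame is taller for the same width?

1.37:1 Academy

1.37 and 21:9 = 2.333; 2.333 > 1.37. The smaller width-to-height ratio is the taller frame.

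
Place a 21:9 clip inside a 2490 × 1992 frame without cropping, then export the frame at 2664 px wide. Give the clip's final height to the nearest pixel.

1142 px

Fitted into 2490×1992, the clip spans the width; its height is 2490 × 9/21 ≈ 1067.14 px.
Resizing to 2664 px wide multiplies everything by 1.0699: 1067.14 → 1141.71 px.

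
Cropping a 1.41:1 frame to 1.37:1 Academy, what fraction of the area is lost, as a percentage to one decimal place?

Going from 1.41:1 to 1.37:1 Academy means cutting width while keeping height.
(1.370)/(1.410) ≈ 0.972 of the area survives, leaving 2.84% discarded.

2.8%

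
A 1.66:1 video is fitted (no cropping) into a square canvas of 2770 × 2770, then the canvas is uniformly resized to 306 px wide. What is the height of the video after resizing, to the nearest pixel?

184 px

Fitted into 2770×2770, the video spans the width; its height is 2770 / 1.660 ≈ 1668.67 px.
Resizing to 306 px wide multiplies everything by 0.1105: 1668.67 → 184.34 px.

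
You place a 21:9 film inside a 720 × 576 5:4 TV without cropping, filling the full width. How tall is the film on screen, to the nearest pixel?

Content height = 720 × 9/21 ≈ 308.57 px.

309 px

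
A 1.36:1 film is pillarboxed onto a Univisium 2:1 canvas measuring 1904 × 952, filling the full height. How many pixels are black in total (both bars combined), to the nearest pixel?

580035 pixels

That makes the image 1294.7200 px wide (952 × 1.360).
1904 − 1294.7200 = 609.2800 px of bars.
Bar area = 609.2800 × 952 ≈ 580035 px.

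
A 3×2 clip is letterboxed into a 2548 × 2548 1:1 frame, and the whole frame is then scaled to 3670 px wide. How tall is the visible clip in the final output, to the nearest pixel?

At 2548×2548 the clip is width-limited, so height = 2548 × 2/3 ≈ 1698.67 px.
Scaling 2548 → 3670 is ×1.4403, so the height becomes 1698.67 × 1.4403 ≈ 2446.67 px.

2447 px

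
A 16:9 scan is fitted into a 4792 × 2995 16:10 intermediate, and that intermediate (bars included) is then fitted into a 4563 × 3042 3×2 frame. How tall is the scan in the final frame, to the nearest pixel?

16:9 in 4792×2995: fills the width, so the scan is 4792.00 × 2695.50.
The 16:10 canvas is width-limited in 4563×3042, giving 4563.00 × 2851.88; scale factor 0.9522.
The scan scales with it: height 2695.50 × 0.9522 ≈ 2566.69.

2567 px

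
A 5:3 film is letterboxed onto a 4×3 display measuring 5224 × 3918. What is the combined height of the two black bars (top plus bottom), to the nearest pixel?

784 px

5:3 is wider than 4×3, so it spans the full width.
Content height = 5224 × 3/5 ≈ 3134.40 px.
3918 − 3134.40 = 783.60 px of bars.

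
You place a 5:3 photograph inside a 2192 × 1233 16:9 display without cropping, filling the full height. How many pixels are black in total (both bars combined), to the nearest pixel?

That makes the image 2055.0000 px wide (1233 × 5/3).
Leftover width: 2192 − 2055.0000 = 137.0000 px.
Across the 1233-px span: 137.0000 × 1233 ≈ 168921 px.

168921 pixels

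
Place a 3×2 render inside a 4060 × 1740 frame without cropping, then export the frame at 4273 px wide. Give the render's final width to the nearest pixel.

2747 px

In the 4060×1740 frame the render fills the height: width = 1740 × 3/2 ≈ 2610.00 px.
Resizing to 4273 px wide multiplies everything by 1.0525: 2610.00 → 2746.93 px.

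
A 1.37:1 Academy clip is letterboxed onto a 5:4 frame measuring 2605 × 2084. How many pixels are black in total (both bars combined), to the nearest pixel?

1.37:1 Academy is wider than 5:4, so it spans the full width.
Content height = 2605 / 1.370 ≈ 1901.4599 px.
Black = 2084 − 1901.4599 = 182.5401 px.
Bar area = 182.5401 × 2605 ≈ 475517 px.

475517 pixels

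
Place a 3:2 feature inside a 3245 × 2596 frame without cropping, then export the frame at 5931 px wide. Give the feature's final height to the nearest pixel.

3954 px

In the 3245×2596 frame the feature fills the width: height = 3245 × 2/3 ≈ 2163.33 px.
Scaling 3245 → 5931 is ×1.8277, so the height becomes 2163.33 × 1.8277 ≈ 3954.00 px.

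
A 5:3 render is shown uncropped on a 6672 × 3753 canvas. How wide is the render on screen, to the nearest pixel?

6255 px

5:3 is narrower than 16×9, so it spans the full height.
Content width = 3753 × 5/3 ≈ 6255.00 px.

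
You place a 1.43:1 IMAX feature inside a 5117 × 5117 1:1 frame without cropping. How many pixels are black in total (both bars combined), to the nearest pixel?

1.43:1 IMAX is wider than 1:1, so it spans the full width.
Content height = 5117 / 1.430 ≈ 3578.3217 px.
Leftover height: 5117 − 3578.3217 = 1538.6783 px.
That's 1538.6783 × 5117 ≈ 7873417 black pixels.

7873417 pixels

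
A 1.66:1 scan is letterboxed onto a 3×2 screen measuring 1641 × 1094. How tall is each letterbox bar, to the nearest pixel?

53 px

1.66:1 is wider than 3×2, so it spans the full width.
The scan is 1641 / 1.660 ≈ 988.55 px tall.
Black = 1094 − 988.55 = 105.45 px, or 52.72 per bar.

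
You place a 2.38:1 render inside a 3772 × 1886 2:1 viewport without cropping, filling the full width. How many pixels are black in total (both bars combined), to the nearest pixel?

Content height = 3772 / 2.380 ≈ 1584.8739 px.
1886 − 1584.8739 = 301.1261 px of bars.
Bar area = 301.1261 × 3772 ≈ 1135847 px.

1135847 pixels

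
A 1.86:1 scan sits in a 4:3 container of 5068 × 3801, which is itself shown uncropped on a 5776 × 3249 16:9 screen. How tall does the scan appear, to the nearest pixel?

2329 px

Inside the 5068×3801 canvas the scan is width-limited at 5068.00 × 2724.73.
Second fit — the 4:3 canvas into 5776×3249 spans the height: 4332.00 × 3249.00 (×0.8548 from 5068×3801).
Applying the same ×0.8548: 2724.73 → 2329.03.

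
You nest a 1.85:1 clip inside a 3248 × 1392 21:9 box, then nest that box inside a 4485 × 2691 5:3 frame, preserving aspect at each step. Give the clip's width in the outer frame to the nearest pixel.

1.85:1 in 3248×1392: fills the height, so the clip is 2575.20 × 1392.00.
The 21:9 canvas is width-limited in 4485×2691, giving 4485.00 × 1922.14; scale factor 1.3808.
The clip scales with it: width 2575.20 × 1.3808 ≈ 3555.96.

3556 px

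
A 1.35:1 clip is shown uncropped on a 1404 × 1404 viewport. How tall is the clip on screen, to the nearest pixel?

1040 px

1.35:1 (1.350) > square (1.000), so the clip fills the width.
That makes the image 1040.00 px tall (1404 / 1.350).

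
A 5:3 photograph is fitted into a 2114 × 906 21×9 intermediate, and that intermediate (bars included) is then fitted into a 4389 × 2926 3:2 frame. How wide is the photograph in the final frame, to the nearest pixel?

3135 px

First fit — 5:3 into 2114×906 spans the height: 1510.00 × 906.00.
21×9 in 4389×2926: fills the width, so the intermediate becomes 4389.00 × 1881.00 — a scale of ×2.0762.
The photograph scales with it: width 1510.00 × 2.0762 ≈ 3135.00.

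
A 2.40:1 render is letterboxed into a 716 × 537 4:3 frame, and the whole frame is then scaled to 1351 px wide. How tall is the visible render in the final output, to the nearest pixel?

At 716×537 the render is width-limited, so height = 716 / 2.400 ≈ 298.33 px.
The frame scales by 1351/716 = 1.8869; 298.33 × 1.8869 ≈ 562.92 px.

563 px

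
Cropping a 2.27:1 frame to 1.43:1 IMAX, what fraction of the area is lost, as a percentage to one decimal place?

37.0%

The height stays; only width is cut (since 1.43:1 IMAX is narrower than 2.27:1).
(1.430)/(2.270) ≈ 0.630 of the area survives, leaving 37.00% discarded.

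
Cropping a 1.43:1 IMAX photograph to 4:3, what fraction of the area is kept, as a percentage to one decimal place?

93.2%

Going from 1.43:1 IMAX to 4:3 means cutting width while keeping height.
Fraction kept = (1.333)/(1.430) ≈ 93.24%.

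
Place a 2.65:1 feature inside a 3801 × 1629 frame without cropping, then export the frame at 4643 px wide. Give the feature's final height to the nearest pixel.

Fitted into 3801×1629, the feature spans the width; its height is 3801 / 2.650 ≈ 1434.34 px.
Scaling 3801 → 4643 is ×1.2215, so the height becomes 1434.34 × 1.2215 ≈ 1752.08 px.

1752 px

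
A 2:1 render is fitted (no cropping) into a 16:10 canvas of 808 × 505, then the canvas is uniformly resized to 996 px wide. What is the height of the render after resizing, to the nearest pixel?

498 px

Fitted into 808×505, the render spans the width; its height is 808 × 1/2 ≈ 404.00 px.
The frame scales by 996/808 = 1.2327; 404.00 × 1.2327 ≈ 498.00 px.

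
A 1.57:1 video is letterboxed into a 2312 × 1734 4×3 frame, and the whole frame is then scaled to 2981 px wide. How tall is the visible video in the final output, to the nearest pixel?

In the 2312×1734 frame the video fills the width: height = 2312 / 1.570 ≈ 1472.61 px.
The frame scales by 2981/2312 = 1.2894; 1472.61 × 1.2894 ≈ 1898.73 px.

1899 px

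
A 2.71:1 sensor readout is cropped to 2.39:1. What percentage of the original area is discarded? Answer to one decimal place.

The height stays; only width is cut (since 2.39:1 is narrower than 2.71:1).
(2.390)/(2.710) ≈ 0.882 of the area survives, leaving 11.81% discarded.

11.8%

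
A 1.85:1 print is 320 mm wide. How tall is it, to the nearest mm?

Height = 320 / 1.850 = 172.97.

173 mm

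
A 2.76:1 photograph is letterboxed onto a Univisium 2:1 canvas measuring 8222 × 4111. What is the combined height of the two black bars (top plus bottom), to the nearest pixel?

1132 px

Since 2.760 > 2.000, the photograph is width-limited.
The photograph is 8222 / 2.760 ≈ 2978.99 px tall.
4111 − 2978.99 = 1132.01 px of bars.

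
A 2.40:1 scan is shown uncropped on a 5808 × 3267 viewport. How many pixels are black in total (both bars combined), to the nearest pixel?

4919376 pixels

2.40:1 (2.400) > 16:9 (1.778), so the scan fills the width.
The scan is 5808 / 2.400 ≈ 2420.0000 px tall.
3267 − 2420.0000 = 847.0000 px of bars.
Bar area = 847.0000 × 5808 ≈ 4919376 px.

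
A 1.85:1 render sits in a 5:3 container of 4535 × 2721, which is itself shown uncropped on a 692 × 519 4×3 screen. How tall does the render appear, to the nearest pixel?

1.85:1 in 4535×2721: fills the width, so the render is 4535.00 × 2451.35.
5:3 in 692×519: fills the width, so the intermediate becomes 692.00 × 415.20 — a scale of ×0.1526.
The render scales with it: height 2451.35 × 0.1526 ≈ 374.05.

374 px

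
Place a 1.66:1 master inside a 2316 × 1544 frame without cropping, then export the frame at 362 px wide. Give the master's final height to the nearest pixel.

218 px

In the 2316×1544 frame the master fills the width: height = 2316 / 1.660 ≈ 1395.18 px.
Scaling 2316 → 362 is ×0.1563, so the height becomes 1395.18 × 0.1563 ≈ 218.07 px.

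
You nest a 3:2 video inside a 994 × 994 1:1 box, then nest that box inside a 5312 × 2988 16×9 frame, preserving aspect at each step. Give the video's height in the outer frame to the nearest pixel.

First fit — 3:2 into 994×994 spans the width: 994.00 × 662.67.
1:1 in 5312×2988: fills the height, so the intermediate becomes 2988.00 × 2988.00 — a scale of ×3.0060.
Applying the same ×3.0060: 662.67 → 1992.00.

1992 px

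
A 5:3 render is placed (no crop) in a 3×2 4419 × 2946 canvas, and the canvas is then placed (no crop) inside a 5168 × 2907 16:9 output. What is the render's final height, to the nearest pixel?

2616 px

5:3 in 4419×2946: fills the width, so the render is 4419.00 × 2651.40.
Second fit — the 3×2 canvas into 5168×2907 spans the height: 4360.50 × 2907.00 (×0.9868 from 4419×2946).
The render scales with it: height 2651.40 × 0.9868 ≈ 2616.30.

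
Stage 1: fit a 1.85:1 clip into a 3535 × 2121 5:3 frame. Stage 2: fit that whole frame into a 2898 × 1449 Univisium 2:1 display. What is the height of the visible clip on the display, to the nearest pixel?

Inside the 3535×2121 canvas the clip is width-limited at 3535.00 × 1910.81.
Second fit — the 5:3 canvas into 2898×1449 spans the height: 2415.00 × 1449.00 (×0.6832 from 3535×2121).
Applying the same ×0.6832: 1910.81 → 1305.41.

1305 px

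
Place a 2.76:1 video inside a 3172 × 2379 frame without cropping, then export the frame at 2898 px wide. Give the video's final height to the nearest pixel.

1050 px

In the 3172×2379 frame the video fills the width: height = 3172 / 2.760 ≈ 1149.28 px.
Scaling 3172 → 2898 is ×0.9136, so the height becomes 1149.28 × 0.9136 ≈ 1050.00 px.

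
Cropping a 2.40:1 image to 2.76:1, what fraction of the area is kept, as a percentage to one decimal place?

The width stays; only height is cut (since 2.76:1 is wider than 2.40:1).
Area ratio = (2.400)/(2.760) = 86.96% retained.

87.0%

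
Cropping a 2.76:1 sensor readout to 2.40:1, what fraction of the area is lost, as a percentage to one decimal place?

Going from 2.76:1 to 2.40:1 means cutting width while keeping height.
Fraction kept = (2.400)/(2.760) ≈ 86.96%, so 13.04% is lost.

13.0%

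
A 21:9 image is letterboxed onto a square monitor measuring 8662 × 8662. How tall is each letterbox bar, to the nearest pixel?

21:9 is wider than square, so it spans the full width.
That makes the image 3712.29 px tall (8662 × 9/21).
8662 − 3712.29 = 4949.71 px of bars (2474.86 each).

2475 px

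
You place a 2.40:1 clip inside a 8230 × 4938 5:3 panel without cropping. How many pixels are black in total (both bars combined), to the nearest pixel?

12417698 pixels

2.40:1 (2.400) > 5:3 (1.667), so the clip fills the width.
That makes the image 3429.1667 px tall (8230 / 2.400).
Leftover height: 4938 − 3429.1667 = 1508.8333 px.
Across the 8230-px span: 1508.8333 × 8230 ≈ 12417698 px.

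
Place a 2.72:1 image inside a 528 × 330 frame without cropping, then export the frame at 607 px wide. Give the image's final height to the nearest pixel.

223 px

Fitted into 528×330, the image spans the width; its height is 528 / 2.720 ≈ 194.12 px.
Resizing to 607 px wide multiplies everything by 1.1496: 194.12 → 223.16 px.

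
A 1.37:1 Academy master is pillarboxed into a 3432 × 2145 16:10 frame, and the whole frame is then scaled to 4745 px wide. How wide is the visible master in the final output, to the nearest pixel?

At 3432×2145 the master is height-limited, so width = 2145 × 1.370 ≈ 2938.65 px.
Resizing to 4745 px wide multiplies everything by 1.3826: 2938.65 → 4062.91 px.

4063 px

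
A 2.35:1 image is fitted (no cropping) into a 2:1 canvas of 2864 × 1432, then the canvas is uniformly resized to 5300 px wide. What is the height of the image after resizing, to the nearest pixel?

2255 px

In the 2864×1432 frame the image fills the width: height = 2864 / 2.350 ≈ 1218.72 px.
Scaling 2864 → 5300 is ×1.8506, so the height becomes 1218.72 × 1.8506 ≈ 2255.32 px.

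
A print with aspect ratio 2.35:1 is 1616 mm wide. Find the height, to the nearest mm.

688 mm

1616 / 2.350 = 687.66.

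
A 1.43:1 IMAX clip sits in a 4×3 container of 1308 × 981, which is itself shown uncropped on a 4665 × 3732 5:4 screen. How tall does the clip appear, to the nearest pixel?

3262 px

First fit — 1.43:1 IMAX into 1308×981 spans the width: 1308.00 × 914.69.
The 4×3 canvas is width-limited in 4665×3732, giving 4665.00 × 3498.75; scale factor 3.5665.
So the clip's height is 914.69 × 3.5665 ≈ 3262.24.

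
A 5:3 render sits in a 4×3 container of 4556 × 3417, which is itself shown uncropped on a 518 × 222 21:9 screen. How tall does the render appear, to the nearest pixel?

5:3 in 4556×3417: fills the width, so the render is 4556.00 × 2733.60.
Second fit — the 4×3 canvas into 518×222 spans the height: 296.00 × 222.00 (×0.0650 from 4556×3417).
So the render's height is 2733.60 × 0.0650 ≈ 177.60.

178 px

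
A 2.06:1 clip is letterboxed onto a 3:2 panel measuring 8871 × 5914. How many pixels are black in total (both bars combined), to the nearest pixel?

2.06:1 (2.060) > 3:2 (1.500), so the clip fills the width.
The clip is 8871 / 2.060 ≈ 4306.3107 px tall.
5914 − 4306.3107 = 1607.6893 px of bars.
That's 1607.6893 × 8871 ≈ 14261812 black pixels.

14261812 pixels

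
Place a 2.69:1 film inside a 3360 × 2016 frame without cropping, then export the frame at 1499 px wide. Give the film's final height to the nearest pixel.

Fitted into 3360×2016, the film spans the width; its height is 3360 / 2.690 ≈ 1249.07 px.
Resizing to 1499 px wide multiplies everything by 0.4461: 1249.07 → 557.25 px.

557 px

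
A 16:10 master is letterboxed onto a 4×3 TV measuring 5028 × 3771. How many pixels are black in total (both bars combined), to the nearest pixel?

3160098 pixels

16:10 (1.600) > 4×3 (1.333), so the master fills the width.
That makes the image 3142.5000 px tall (5028 × 10/16).
3771 − 3142.5000 = 628.5000 px of bars.
Across the 5028-px span: 628.5000 × 5028 ≈ 3160098 px.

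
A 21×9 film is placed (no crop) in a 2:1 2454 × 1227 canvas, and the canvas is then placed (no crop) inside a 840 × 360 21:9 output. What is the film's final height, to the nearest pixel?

309 px

Inside the 2454×1227 canvas the film is width-limited at 2454.00 × 1051.71.
Second fit — the 2:1 canvas into 840×360 spans the height: 720.00 × 360.00 (×0.2934 from 2454×1227).
Applying the same ×0.2934: 1051.71 → 308.57.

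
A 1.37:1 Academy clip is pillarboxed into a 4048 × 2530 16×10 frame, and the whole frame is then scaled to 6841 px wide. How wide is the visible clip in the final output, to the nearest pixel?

5858 px

In the 4048×2530 frame the clip fills the height: width = 2530 × 1.370 ≈ 3466.10 px.
Scaling 4048 → 6841 is ×1.6900, so the width becomes 3466.10 × 1.6900 ≈ 5857.61 px.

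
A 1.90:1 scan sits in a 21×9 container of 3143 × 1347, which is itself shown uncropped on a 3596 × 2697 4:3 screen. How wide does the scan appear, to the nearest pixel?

First fit — 1.90:1 into 3143×1347 spans the height: 2559.30 × 1347.00.
The 21×9 canvas is width-limited in 3596×2697, giving 3596.00 × 1541.14; scale factor 1.1441.
So the scan's width is 2559.30 × 1.1441 ≈ 2928.17.

2928 px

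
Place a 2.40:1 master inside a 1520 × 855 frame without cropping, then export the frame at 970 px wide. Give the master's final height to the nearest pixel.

At 1520×855 the master is width-limited, so height = 1520 / 2.400 ≈ 633.33 px.
Resizing to 970 px wide multiplies everything by 0.6382: 633.33 → 404.17 px.

404 px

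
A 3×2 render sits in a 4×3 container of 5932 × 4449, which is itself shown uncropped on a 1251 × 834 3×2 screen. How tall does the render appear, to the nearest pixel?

Inside the 5932×4449 canvas the render is width-limited at 5932.00 × 3954.67.
Second fit — the 4×3 canvas into 1251×834 spans the height: 1112.00 × 834.00 (×0.1875 from 5932×4449).
So the render's height is 3954.67 × 0.1875 ≈ 741.33.

741 px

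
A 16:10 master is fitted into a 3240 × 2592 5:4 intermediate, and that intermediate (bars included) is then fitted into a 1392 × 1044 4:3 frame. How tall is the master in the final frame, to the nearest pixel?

First fit — 16:10 into 3240×2592 spans the width: 3240.00 × 2025.00.
Second fit — the 5:4 canvas into 1392×1044 spans the height: 1305.00 × 1044.00 (×0.4028 from 3240×2592).
The master scales with it: height 2025.00 × 0.4028 ≈ 815.62.

816 px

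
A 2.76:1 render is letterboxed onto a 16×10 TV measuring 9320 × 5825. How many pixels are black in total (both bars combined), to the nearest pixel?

Since 2.760 > 1.600, the render is width-limited.
That makes the image 3376.8116 px tall (9320 / 2.760).
Leftover height: 5825 − 3376.8116 = 2448.1884 px.
Across the 9320-px span: 2448.1884 × 9320 ≈ 22817116 px.

22817116 pixels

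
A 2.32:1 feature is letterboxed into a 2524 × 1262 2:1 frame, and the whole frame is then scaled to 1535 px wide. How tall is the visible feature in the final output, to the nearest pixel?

662 px

At 2524×1262 the feature is width-limited, so height = 2524 / 2.320 ≈ 1087.93 px.
Resizing to 1535 px wide multiplies everything by 0.6082: 1087.93 → 661.64 px.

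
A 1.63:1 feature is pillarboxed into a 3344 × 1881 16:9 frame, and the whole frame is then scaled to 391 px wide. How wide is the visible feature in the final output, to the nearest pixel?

In the 3344×1881 frame the feature fills the height: width = 1881 × 1.630 ≈ 3066.03 px.
Resizing to 391 px wide multiplies everything by 0.1169: 3066.03 → 358.50 px.

358 px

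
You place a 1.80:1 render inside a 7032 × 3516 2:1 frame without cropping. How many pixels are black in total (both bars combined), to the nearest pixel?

1.80:1 is narrower than 2:1, so it spans the full height.
Content width = 3516 × 1.800 ≈ 6328.8000 px.
Leftover width: 7032 − 6328.8000 = 703.2000 px.
Across the 3516-px span: 703.2000 × 3516 ≈ 2472451 px.

2472451 pixels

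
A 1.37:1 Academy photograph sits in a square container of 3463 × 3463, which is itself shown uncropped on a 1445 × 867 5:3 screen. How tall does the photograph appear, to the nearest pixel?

633 px

Inside the 3463×3463 canvas the photograph is width-limited at 3463.00 × 2527.74.
square in 1445×867: fills the height, so the intermediate becomes 867.00 × 867.00 — a scale of ×0.2504.
Applying the same ×0.2504: 2527.74 → 632.85.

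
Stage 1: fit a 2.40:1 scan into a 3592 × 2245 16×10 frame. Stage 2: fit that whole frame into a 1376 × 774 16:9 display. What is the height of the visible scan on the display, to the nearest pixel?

516 px

First fit — 2.40:1 into 3592×2245 spans the width: 3592.00 × 1496.67.
Second fit — the 16×10 canvas into 1376×774 spans the height: 1238.40 × 774.00 (×0.3448 from 3592×2245).
Applying the same ×0.3448: 1496.67 → 516.00.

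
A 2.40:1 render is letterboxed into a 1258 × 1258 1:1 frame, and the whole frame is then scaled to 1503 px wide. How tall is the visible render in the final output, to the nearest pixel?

626 px

In the 1258×1258 frame the render fills the width: height = 1258 / 2.400 ≈ 524.17 px.
Resizing to 1503 px wide multiplies everything by 1.1948: 524.17 → 626.25 px.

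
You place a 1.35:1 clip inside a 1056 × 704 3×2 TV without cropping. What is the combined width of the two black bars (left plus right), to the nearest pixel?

1.35:1 (1.350) < 3×2 (1.500), so the clip fills the height.
Content width = 704 × 1.350 ≈ 950.40 px.
1056 − 950.40 = 105.60 px of bars.

106 px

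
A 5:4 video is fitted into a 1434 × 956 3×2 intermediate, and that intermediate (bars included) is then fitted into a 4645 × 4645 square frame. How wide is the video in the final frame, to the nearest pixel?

5:4 in 1434×956: fills the height, so the video is 1195.00 × 956.00.
3×2 in 4645×4645: fills the width, so the intermediate becomes 4645.00 × 3096.67 — a scale of ×3.2392.
So the video's width is 1195.00 × 3.2392 ≈ 3870.83.

3871 px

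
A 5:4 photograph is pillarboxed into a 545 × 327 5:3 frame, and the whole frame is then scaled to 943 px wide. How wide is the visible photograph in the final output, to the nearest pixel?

At 545×327 the photograph is height-limited, so width = 327 × 5/4 ≈ 408.75 px.
The frame scales by 943/545 = 1.7303; 408.75 × 1.7303 ≈ 707.25 px.

707 px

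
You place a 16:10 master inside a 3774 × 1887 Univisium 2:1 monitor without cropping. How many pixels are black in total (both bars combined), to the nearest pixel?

1424308 pixels

Since 1.600 < 2.000, the master is height-limited.
The master is 1887 × 16/10 ≈ 3019.2000 px wide.
Leftover width: 3774 − 3019.2000 = 754.8000 px.
That's 754.8000 × 1887 ≈ 1424308 black pixels.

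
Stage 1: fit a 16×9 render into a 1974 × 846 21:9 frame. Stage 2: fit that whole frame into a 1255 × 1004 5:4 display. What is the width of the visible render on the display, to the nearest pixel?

956 px

16×9 in 1974×846: fills the height, so the render is 1504.00 × 846.00.
The 21:9 canvas is width-limited in 1255×1004, giving 1255.00 × 537.86; scale factor 0.6358.
So the render's width is 1504.00 × 0.6358 ≈ 956.19.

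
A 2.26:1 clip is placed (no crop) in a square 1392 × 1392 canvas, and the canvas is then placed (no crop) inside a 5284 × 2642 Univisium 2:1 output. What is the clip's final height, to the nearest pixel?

Inside the 1392×1392 canvas the clip is width-limited at 1392.00 × 615.93.
Second fit — the square canvas into 5284×2642 spans the height: 2642.00 × 2642.00 (×1.8980 from 1392×1392).
So the clip's height is 615.93 × 1.8980 ≈ 1169.03.

1169 px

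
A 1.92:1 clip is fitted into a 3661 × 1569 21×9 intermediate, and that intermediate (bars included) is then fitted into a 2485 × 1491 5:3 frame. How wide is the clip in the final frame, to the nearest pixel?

2045 px

First fit — 1.92:1 into 3661×1569 spans the height: 3012.48 × 1569.00.
Second fit — the 21×9 canvas into 2485×1491 spans the width: 2485.00 × 1065.00 (×0.6788 from 3661×1569).
Applying the same ×0.6788: 3012.48 → 2044.80.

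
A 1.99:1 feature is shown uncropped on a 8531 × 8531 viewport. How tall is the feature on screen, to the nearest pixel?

1.99:1 is wider than square, so it spans the full width.
Content height = 8531 / 1.990 ≈ 4286.93 px.

4287 px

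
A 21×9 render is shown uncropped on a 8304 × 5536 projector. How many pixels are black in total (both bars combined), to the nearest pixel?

16418194 pixels

21×9 (2.333) > 3:2 (1.500), so the render fills the width.
Content height = 8304 × 9/21 ≈ 3558.8571 px.
5536 − 3558.8571 = 1977.1429 px of bars.
Bar area = 1977.1429 × 8304 ≈ 16418194 px.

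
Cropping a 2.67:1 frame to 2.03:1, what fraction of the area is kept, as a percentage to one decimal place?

2.03:1 is narrower than 2.67:1, so the crop keeps the full height and trims the width.
(2.030)/(2.670) ≈ 0.760 of the area survives.

76.0%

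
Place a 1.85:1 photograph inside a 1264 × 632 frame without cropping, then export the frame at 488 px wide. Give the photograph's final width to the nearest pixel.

451 px

In the 1264×632 frame the photograph fills the height: width = 632 × 1.850 ≈ 1169.20 px.
Scaling 1264 → 488 is ×0.3861, so the width becomes 1169.20 × 0.3861 ≈ 451.40 px.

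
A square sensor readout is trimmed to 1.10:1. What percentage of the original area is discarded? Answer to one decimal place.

9.1%

Going from square to 1.10:1 means cutting height while keeping width.
Area ratio = (1.000)/(1.100) = 90.91%; the remaining 9.09% is cropped out.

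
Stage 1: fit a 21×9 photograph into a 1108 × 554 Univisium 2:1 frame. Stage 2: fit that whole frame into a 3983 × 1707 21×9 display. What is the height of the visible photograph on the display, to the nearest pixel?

Inside the 1108×554 canvas the photograph is width-limited at 1108.00 × 474.86.
Second fit — the Univisium 2:1 canvas into 3983×1707 spans the height: 3414.00 × 1707.00 (×3.0812 from 1108×554).
Applying the same ×3.0812: 474.86 → 1463.14.

1463 px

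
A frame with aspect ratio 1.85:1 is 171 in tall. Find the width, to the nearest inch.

Width = 171 × 1.850 = 316.35.

316 in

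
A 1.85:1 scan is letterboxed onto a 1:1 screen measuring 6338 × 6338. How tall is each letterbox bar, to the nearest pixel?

1456 px

1.85:1 is wider than 1:1, so it spans the full width.
That makes the image 3425.95 px tall (6338 / 1.850).
6338 − 3425.95 = 2912.05 px of bars (1456.03 each).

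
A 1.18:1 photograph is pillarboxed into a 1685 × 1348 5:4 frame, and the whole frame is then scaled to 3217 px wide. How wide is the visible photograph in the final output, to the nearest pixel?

3037 px

In the 1685×1348 frame the photograph fills the height: width = 1348 × 1.180 ≈ 1590.64 px.
Scaling 1685 → 3217 is ×1.9092, so the width becomes 1590.64 × 1.9092 ≈ 3036.85 px.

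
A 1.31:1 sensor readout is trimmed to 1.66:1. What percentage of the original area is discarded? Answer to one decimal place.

21.1%

The width stays; only height is cut (since 1.66:1 is wider than 1.31:1).
Fraction kept = (1.310)/(1.660) ≈ 78.92%, so 21.08% is lost.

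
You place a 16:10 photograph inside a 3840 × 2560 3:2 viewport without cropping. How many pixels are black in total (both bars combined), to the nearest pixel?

614400 pixels

16:10 (1.600) > 3:2 (1.500), so the photograph fills the width.
That makes the image 2400.0000 px tall (3840 × 10/16).
2560 − 2400.0000 = 160.0000 px of bars.
That's 160.0000 × 3840 ≈ 614400 black pixels.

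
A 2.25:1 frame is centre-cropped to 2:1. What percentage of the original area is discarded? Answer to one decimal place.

11.1%

The height stays; only width is cut (since 2:1 is narrower than 2.25:1).
(2.000)/(2.250) ≈ 0.889 of the area survives, leaving 11.11% discarded.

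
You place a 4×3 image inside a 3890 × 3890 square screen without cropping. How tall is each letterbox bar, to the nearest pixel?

486 px

Since 1.333 > 1.000, the image is width-limited.
The image is 3890 × 3/4 ≈ 2917.50 px tall.
Leftover height: 3890 − 2917.50 = 972.50 px → 486.25 each side.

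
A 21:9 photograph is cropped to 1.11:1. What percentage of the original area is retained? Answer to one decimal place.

47.6%

Going from 21:9 to 1.11:1 means cutting width while keeping height.
Fraction kept = (1.110)/(2.333) ≈ 47.57%.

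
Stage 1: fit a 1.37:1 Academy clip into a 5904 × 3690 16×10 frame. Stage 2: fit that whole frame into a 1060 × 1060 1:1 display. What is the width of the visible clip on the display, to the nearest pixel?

908 px

Inside the 5904×3690 canvas the clip is height-limited at 5055.30 × 3690.00.
16×10 in 1060×1060: fills the width, so the intermediate becomes 1060.00 × 662.50 — a scale of ×0.1795.
The clip scales with it: width 5055.30 × 0.1795 ≈ 907.62.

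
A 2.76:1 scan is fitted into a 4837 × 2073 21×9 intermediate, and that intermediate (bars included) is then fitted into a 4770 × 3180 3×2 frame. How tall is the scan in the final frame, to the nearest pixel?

First fit — 2.76:1 into 4837×2073 spans the width: 4837.00 × 1752.54.
Second fit — the 21×9 canvas into 4770×3180 spans the width: 4770.00 × 2044.29 (×0.9861 from 4837×2073).
Applying the same ×0.9861: 1752.54 → 1728.26.

1728 px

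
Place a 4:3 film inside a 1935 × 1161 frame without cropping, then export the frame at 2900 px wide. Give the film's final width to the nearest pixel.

2320 px

In the 1935×1161 frame the film fills the height: width = 1161 × 4/3 ≈ 1548.00 px.
Resizing to 2900 px wide multiplies everything by 1.4987: 1548.00 → 2320.00 px.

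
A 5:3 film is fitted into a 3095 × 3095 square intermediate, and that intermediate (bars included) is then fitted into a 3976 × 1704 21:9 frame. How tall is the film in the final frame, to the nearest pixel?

1022 px

5:3 in 3095×3095: fills the width, so the film is 3095.00 × 1857.00.
Second fit — the square canvas into 3976×1704 spans the height: 1704.00 × 1704.00 (×0.5506 from 3095×3095).
So the film's height is 1857.00 × 0.5506 ≈ 1022.40.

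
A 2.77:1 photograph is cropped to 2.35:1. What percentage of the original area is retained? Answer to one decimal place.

84.8%

The height stays; only width is cut (since 2.35:1 is narrower than 2.77:1).
Fraction kept = (2.350)/(2.770) ≈ 84.84%.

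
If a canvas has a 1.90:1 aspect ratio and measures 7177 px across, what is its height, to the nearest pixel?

3777 px

Height = 7177 / 1.900 = 3777.37.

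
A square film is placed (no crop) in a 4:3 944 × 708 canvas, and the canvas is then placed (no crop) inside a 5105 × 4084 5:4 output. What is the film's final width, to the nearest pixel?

3829 px

square in 944×708: fills the height, so the film is 708.00 × 708.00.
4:3 in 5105×4084: fills the width, so the intermediate becomes 5105.00 × 3828.75 — a scale of ×5.4078.
So the film's width is 708.00 × 5.4078 ≈ 3828.75.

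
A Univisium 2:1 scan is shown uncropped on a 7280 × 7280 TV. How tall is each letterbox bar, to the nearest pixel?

Since 2.000 > 1.000, the scan is width-limited.
Content height = 7280 × 1/2 ≈ 3640.00 px.
Black = 7280 − 3640.00 = 3640.00 px, or 1820.00 per bar.

1820 px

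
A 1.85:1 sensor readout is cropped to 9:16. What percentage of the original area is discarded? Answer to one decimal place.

69.6%

Going from 1.85:1 to 9:16 means cutting width while keeping height.
Fraction kept = (0.562)/(1.850) ≈ 30.41%, so 69.59% is lost.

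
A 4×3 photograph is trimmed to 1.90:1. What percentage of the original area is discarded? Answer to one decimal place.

Going from 4×3 to 1.90:1 means cutting height while keeping width.
(1.333)/(1.900) ≈ 0.702 of the area survives, leaving 29.82% discarded.

29.8%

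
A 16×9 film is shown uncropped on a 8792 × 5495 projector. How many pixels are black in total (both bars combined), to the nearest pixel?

Since 1.778 > 1.600, the film is width-limited.
The film is 8792 × 9/16 ≈ 4945.5000 px tall.
5495 − 4945.5000 = 549.5000 px of bars.
Across the 8792-px span: 549.5000 × 8792 ≈ 4831204 px.

4831204 pixels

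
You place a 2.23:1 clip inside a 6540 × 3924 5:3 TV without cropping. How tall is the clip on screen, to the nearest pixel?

Since 2.230 > 1.667, the clip is width-limited.
Content height = 6540 / 2.230 ≈ 2932.74 px.

2933 px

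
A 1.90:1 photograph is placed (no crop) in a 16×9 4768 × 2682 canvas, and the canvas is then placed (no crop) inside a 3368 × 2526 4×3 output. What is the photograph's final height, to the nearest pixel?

1773 px

1.90:1 in 4768×2682: fills the width, so the photograph is 4768.00 × 2509.47.
Second fit — the 16×9 canvas into 3368×2526 spans the width: 3368.00 × 1894.50 (×0.7064 from 4768×2682).
The photograph scales with it: height 2509.47 × 0.7064 ≈ 1772.63.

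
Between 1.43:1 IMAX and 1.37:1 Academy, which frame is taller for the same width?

1.43 and 1.37; 1.43 > 1.37. The smaller width-to-height ratio is the taller frame.

1.37:1 Academy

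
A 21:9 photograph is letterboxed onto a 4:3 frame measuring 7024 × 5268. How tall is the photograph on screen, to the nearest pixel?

21:9 is wider than 4:3, so it spans the full width.
The photograph is 7024 × 9/21 ≈ 3010.29 px tall.

3010 px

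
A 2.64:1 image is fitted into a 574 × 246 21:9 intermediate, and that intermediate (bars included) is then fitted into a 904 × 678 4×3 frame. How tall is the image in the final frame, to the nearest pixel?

342 px

2.64:1 in 574×246: fills the width, so the image is 574.00 × 217.42.
Second fit — the 21:9 canvas into 904×678 spans the width: 904.00 × 387.43 (×1.5749 from 574×246).
The image scales with it: height 217.42 × 1.5749 ≈ 342.42.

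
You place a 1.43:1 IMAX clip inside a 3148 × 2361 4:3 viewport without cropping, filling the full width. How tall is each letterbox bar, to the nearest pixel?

Content height = 3148 / 1.430 ≈ 2201.40 px.
2361 − 2201.40 = 159.60 px of bars (79.80 each).

80 px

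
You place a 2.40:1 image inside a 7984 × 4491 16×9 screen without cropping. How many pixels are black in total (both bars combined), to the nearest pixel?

Since 2.400 > 1.778, the image is width-limited.
The image is 7984 / 2.400 ≈ 3326.6667 px tall.
Leftover height: 4491 − 3326.6667 = 1164.3333 px.
That's 1164.3333 × 7984 ≈ 9296037 black pixels.

9296037 pixels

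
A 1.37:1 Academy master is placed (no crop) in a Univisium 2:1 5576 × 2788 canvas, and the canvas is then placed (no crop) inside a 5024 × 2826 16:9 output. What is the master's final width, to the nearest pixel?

3441 px

Inside the 5576×2788 canvas the master is height-limited at 3819.56 × 2788.00.
Univisium 2:1 in 5024×2826: fills the width, so the intermediate becomes 5024.00 × 2512.00 — a scale of ×0.9010.
So the master's width is 3819.56 × 0.9010 ≈ 3441.44.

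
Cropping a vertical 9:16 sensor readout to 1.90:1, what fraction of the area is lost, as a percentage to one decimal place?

70.4%

Going from vertical 9:16 to 1.90:1 means cutting height while keeping width.
Area ratio = (0.562)/(1.900) = 29.61%; the remaining 70.39% is cropped out.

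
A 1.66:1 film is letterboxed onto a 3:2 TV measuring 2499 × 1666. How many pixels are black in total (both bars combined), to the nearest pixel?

Since 1.660 > 1.500, the film is width-limited.
The film is 2499 / 1.660 ≈ 1505.4217 px tall.
Leftover height: 1666 − 1505.4217 = 160.5783 px.
Bar area = 160.5783 × 2499 ≈ 401285 px.

401285 pixels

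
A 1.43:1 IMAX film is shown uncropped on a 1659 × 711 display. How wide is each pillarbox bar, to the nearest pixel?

1.43:1 IMAX is narrower than 21:9, so it spans the full height.
The film is 711 × 1.430 ≈ 1016.73 px wide.
Leftover width: 1659 − 1016.73 = 642.27 px → 321.13 each side.

321 px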